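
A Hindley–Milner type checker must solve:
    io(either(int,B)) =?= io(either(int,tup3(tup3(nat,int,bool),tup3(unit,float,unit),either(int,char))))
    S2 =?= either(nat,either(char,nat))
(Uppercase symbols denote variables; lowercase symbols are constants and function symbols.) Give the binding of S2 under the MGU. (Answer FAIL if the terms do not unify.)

Decompose io/1: either(int,B) =?= either(int,tup3(tup3(nat,int,bool),tup3(unit,float,unit),either(int,char))).
Decompose either/2: int =?= int,  B =?= tup3(tup3(nat,int,bool),tup3(unit,float,unit),either(int,char)).
Delete trivial equation int =?= int.
Bind B := tup3(tup3(nat,int,bool),tup3(unit,float,unit),either(int,char)); no other remaining equation mentions B.
Bind S2 := either(nat,either(char,nat)).
MGU = { B -> tup3(tup3(nat,int,bool),tup3(unit,float,unit),either(int,char)), S2 -> either(nat,either(char,nat)) }, so S2 -> either(nat,either(char,nat)).

either(nat,either(char,nat))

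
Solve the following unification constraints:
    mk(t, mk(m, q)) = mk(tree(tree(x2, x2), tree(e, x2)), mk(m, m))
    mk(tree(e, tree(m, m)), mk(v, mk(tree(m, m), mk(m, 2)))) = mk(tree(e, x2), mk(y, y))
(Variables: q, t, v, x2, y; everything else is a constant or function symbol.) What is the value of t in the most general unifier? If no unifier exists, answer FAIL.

tree(tree(tree(m, m), tree(m, m)), tree(e, tree(m, m)))

Decompose mk/2: t = tree(tree(x2, x2), tree(e, x2)),  mk(m, q) = mk(m, m).
Bind t := tree(tree(x2, x2), tree(e, x2)); no other remaining equation mentions t.
Decompose mk/2: m = m,  q = m.
Delete trivial equation m = m.
Bind q := m; no other remaining equation mentions q.
Decompose mk/2: tree(e, tree(m, m)) = tree(e, x2),  mk(v, mk(tree(m, m), mk(m, 2))) = mk(y, y).
Decompose tree/2: e = e,  tree(m, m) = x2.
Delete trivial equation e = e.
Bind x2 := tree(m, m); no other remaining equation mentions x2. Substituting into the earlier binding gives t := tree(tree(tree(m, m), tree(m, m)), tree(e, tree(m, m))).
Decompose mk/2: v = y,  mk(tree(m, m), mk(m, 2)) = y.
Bind v := y; no other remaining equation mentions v.
Bind y := mk(tree(m, m), mk(m, 2)). Substituting into the earlier binding gives v := mk(tree(m, m), mk(m, 2)).
MGU = { t ↦ tree(tree(tree(m, m), tree(m, m)), tree(e, tree(m, m))), q ↦ m, x2 ↦ tree(m, m), v ↦ mk(tree(m, m), mk(m, 2)), y ↦ mk(tree(m, m), mk(m, 2)) }, so t ↦ tree(tree(tree(m, m), tree(m, m)), tree(e, tree(m, m))).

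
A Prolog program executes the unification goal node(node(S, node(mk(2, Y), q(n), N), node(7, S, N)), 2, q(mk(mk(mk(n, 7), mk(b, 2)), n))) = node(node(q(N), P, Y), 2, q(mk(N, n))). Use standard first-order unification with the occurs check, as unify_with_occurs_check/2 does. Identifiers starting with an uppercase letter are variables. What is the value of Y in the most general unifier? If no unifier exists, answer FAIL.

Decompose node/3: node(S, node(mk(2, Y), q(n), N), node(7, S, N)) = node(q(N), P, Y),  2 = 2,  q(mk(mk(mk(n, 7), mk(b, 2)), n)) = q(mk(N, n)).
Decompose node/3: S = q(N),  node(mk(2, Y), q(n), N) = P,  node(7, S, N) = Y.
Bind S := q(N); substituting into the one remaining equation that mentions S gives: node(7, q(N), N) = Y.
Bind P := node(mk(2, Y), q(n), N); no other remaining equation mentions P.
Bind Y := node(7, q(N), N); no other remaining equation mentions Y. Substituting into the earlier binding gives P := node(mk(2, node(7, q(N), N)), q(n), N).
Delete trivial equation 2 = 2.
Decompose q/1: mk(mk(mk(n, 7), mk(b, 2)), n) = mk(N, n).
Decompose mk/2: mk(mk(n, 7), mk(b, 2)) = N,  n = n.
Bind N := mk(mk(n, 7), mk(b, 2)); no other remaining equation mentions N. Substituting into the earlier bindings gives S := q(mk(mk(n, 7), mk(b, 2))), P := node(mk(2, node(7, q(mk(mk(n, 7), mk(b, 2))), mk(mk(n, 7), mk(b, 2)))), q(n), mk(mk(n, 7), mk(b, 2))), Y := node(7, q(mk(mk(n, 7), mk(b, 2))), mk(mk(n, 7), mk(b, 2))).
Delete trivial equation n = n.
MGU = { S ↦ q(mk(mk(n, 7), mk(b, 2))), P ↦ node(mk(2, node(7, q(mk(mk(n, 7), mk(b, 2))), mk(mk(n, 7), mk(b, 2)))), q(n), mk(mk(n, 7), mk(b, 2))), Y ↦ node(7, q(mk(mk(n, 7), mk(b, 2))), mk(mk(n, 7), mk(b, 2))), N ↦ mk(mk(n, 7), mk(b, 2)) }, so Y ↦ node(7, q(mk(mk(n, 7), mk(b, 2))), mk(mk(n, 7), mk(b, 2))).

node(7, q(mk(mk(n, 7), mk(b, 2))), mk(mk(n, 7), mk(b, 2)))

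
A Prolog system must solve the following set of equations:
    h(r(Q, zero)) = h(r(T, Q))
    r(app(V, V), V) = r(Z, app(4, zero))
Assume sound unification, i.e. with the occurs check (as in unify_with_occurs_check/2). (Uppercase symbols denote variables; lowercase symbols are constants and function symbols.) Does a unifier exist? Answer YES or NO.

Decompose h/1: r(Q, zero) = r(T, Q).
Decompose r/2: Q = T,  zero = Q.
Bind Q := T; substituting into the one remaining equation that mentions Q gives: zero = T.
Bind T := zero; no other remaining equation mentions T. Substituting into the earlier binding gives Q := zero.
Decompose r/2: app(V, V) = Z,  V = app(4, zero).
Bind Z := app(V, V); no other remaining equation mentions Z.
Bind V := app(4, zero). Substituting into the earlier binding gives Z := app(app(4, zero), app(4, zero)).
No equations remain and no clash or occurs-check failure arose, so a unifier exists.

YES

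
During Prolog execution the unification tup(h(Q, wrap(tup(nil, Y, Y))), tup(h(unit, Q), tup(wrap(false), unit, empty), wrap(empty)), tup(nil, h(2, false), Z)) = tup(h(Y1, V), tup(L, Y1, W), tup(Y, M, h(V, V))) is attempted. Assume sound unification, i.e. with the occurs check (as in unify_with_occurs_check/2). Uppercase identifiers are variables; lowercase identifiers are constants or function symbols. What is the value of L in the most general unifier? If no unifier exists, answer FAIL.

h(unit, tup(wrap(false), unit, empty))

Decompose tup/3: h(Q, wrap(tup(nil, Y, Y))) = h(Y1, V),  tup(h(unit, Q), tup(wrap(false), unit, empty), wrap(empty)) = tup(L, Y1, W),  tup(nil, h(2, false), Z) = tup(Y, M, h(V, V)).
Decompose h/2: Q = Y1,  wrap(tup(nil, Y, Y)) = V.
Bind Q := Y1; substituting into the one remaining equation that mentions Q gives: tup(h(unit, Y1), tup(wrap(false), unit, empty), wrap(empty)) = tup(L, Y1, W).
Bind V := wrap(tup(nil, Y, Y)); substituting into the one remaining equation that mentions V gives: tup(nil, h(2, false), Z) = tup(Y, M, h(wrap(tup(nil, Y, Y)), wrap(tup(nil, Y, Y)))).
Decompose tup/3: h(unit, Y1) = L,  tup(wrap(false), unit, empty) = Y1,  wrap(empty) = W.
Bind L := h(unit, Y1); no other remaining equation mentions L.
Bind Y1 := tup(wrap(false), unit, empty); no other remaining equation mentions Y1. Substituting into the earlier bindings gives Q := tup(wrap(false), unit, empty), L := h(unit, tup(wrap(false), unit, empty)).
Bind W := wrap(empty); no other remaining equation mentions W.
Decompose tup/3: nil = Y,  h(2, false) = M,  Z = h(wrap(tup(nil, Y, Y)), wrap(tup(nil, Y, Y))).
Bind Y := nil; substituting into the one remaining equation that mentions Y gives: Z = h(wrap(tup(nil, nil, nil)), wrap(tup(nil, nil, nil))). Substituting into the earlier binding gives V := wrap(tup(nil, nil, nil)).
Bind M := h(2, false); no other remaining equation mentions M.
Bind Z := h(wrap(tup(nil, nil, nil)), wrap(tup(nil, nil, nil))).
MGU = { Q -> tup(wrap(false), unit, empty), V -> wrap(tup(nil, nil, nil)), L -> h(unit, tup(wrap(false), unit, empty)), Y1 -> tup(wrap(false), unit, empty), W -> wrap(empty), Y -> nil, M -> h(2, false), Z -> h(wrap(tup(nil, nil, nil)), wrap(tup(nil, nil, nil))) }, so L -> h(unit, tup(wrap(false), unit, empty)).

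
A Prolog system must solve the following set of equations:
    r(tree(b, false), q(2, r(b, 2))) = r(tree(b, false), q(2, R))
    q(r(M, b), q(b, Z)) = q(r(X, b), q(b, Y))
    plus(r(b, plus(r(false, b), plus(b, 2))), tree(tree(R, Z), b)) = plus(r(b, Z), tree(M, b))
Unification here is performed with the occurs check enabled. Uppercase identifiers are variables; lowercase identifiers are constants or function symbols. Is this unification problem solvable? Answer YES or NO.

Decompose r/2: tree(b, false) = tree(b, false),  q(2, r(b, 2)) = q(2, R).
Delete trivial equation tree(b, false) = tree(b, false).
Decompose q/2: 2 = 2,  r(b, 2) = R.
Delete trivial equation 2 = 2.
Bind R := r(b, 2); substituting into the one remaining equation that mentions R gives: plus(r(b, plus(r(false, b), plus(b, 2))), tree(tree(r(b, 2), Z), b)) = plus(r(b, Z), tree(M, b)).
Decompose q/2: r(M, b) = r(X, b),  q(b, Z) = q(b, Y).
Decompose r/2: M = X,  b = b.
Bind M := X; substituting into the one remaining equation that mentions M gives: plus(r(b, plus(r(false, b), plus(b, 2))), tree(tree(r(b, 2), Z), b)) = plus(r(b, Z), tree(X, b)).
Delete trivial equation b = b.
Decompose q/2: b = b,  Z = Y.
Delete trivial equation b = b.
Bind Z := Y; substituting into the remaining equation gives: plus(r(b, plus(r(false, b), plus(b, 2))), tree(tree(r(b, 2), Y), b)) = plus(r(b, Y), tree(X, b)).
Decompose plus/2: r(b, plus(r(false, b), plus(b, 2))) = r(b, Y),  tree(tree(r(b, 2), Y), b) = tree(X, b).
Decompose r/2: b = b,  plus(r(false, b), plus(b, 2)) = Y.
Delete trivial equation b = b.
Bind Y := plus(r(false, b), plus(b, 2)); substituting into the remaining equation gives: tree(tree(r(b, 2), plus(r(false, b), plus(b, 2))), b) = tree(X, b). Substituting into the earlier binding gives Z := plus(r(false, b), plus(b, 2)).
Decompose tree/2: tree(r(b, 2), plus(r(false, b), plus(b, 2))) = X,  b = b.
Bind X := tree(r(b, 2), plus(r(false, b), plus(b, 2))); no other remaining equation mentions X. Substituting into the earlier binding gives M := tree(r(b, 2), plus(r(false, b), plus(b, 2))).
Delete trivial equation b = b.
No equations remain and no clash or occurs-check failure arose, so a unifier exists.

YES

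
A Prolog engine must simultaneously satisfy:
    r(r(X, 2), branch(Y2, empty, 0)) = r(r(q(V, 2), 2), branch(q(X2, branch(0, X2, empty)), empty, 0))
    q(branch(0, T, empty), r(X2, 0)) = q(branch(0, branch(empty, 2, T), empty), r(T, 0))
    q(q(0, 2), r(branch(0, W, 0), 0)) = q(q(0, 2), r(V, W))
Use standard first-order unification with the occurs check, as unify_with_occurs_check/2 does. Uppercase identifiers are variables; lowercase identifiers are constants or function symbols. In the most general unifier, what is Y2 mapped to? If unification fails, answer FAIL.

FAIL

Decompose r/2: r(X, 2) = r(q(V, 2), 2),  branch(Y2, empty, 0) = branch(q(X2, branch(0, X2, empty)), empty, 0).
Decompose r/2: X = q(V, 2),  2 = 2.
Bind X := q(V, 2); no other remaining equation mentions X.
Delete trivial equation 2 = 2.
Decompose branch/3: Y2 = q(X2, branch(0, X2, empty)),  empty = empty,  0 = 0.
Bind Y2 := q(X2, branch(0, X2, empty)); no other remaining equation mentions Y2.
Delete trivial equation empty = empty.
Delete trivial equation 0 = 0.
Decompose q/2: branch(0, T, empty) = branch(0, branch(empty, 2, T), empty),  r(X2, 0) = r(T, 0).
Decompose branch/3: 0 = 0,  T = branch(empty, 2, T),  empty = empty.
Delete trivial equation 0 = 0.
Occurs check fails: T occurs in branch(empty, 2, T); the equation T = branch(empty, 2, T) has no finite solution.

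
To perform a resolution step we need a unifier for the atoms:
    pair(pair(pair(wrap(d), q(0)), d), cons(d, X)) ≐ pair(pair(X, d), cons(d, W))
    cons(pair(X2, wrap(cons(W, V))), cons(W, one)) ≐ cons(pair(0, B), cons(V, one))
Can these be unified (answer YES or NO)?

YES

Decompose pair/2: pair(pair(wrap(d), q(0)), d) ≐ pair(X, d),  cons(d, X) ≐ cons(d, W).
Decompose pair/2: pair(wrap(d), q(0)) ≐ X,  d ≐ d.
Bind X := pair(wrap(d), q(0)); substituting into the one remaining equation that mentions X gives: cons(d, pair(wrap(d), q(0))) ≐ cons(d, W).
Delete trivial equation d ≐ d.
Decompose cons/2: d ≐ d,  pair(wrap(d), q(0)) ≐ W.
Delete trivial equation d ≐ d.
Bind W := pair(wrap(d), q(0)); substituting into the remaining equation gives: cons(pair(X2, wrap(cons(pair(wrap(d), q(0)), V))), cons(pair(wrap(d), q(0)), one)) ≐ cons(pair(0, B), cons(V, one)).
Decompose cons/2: pair(X2, wrap(cons(pair(wrap(d), q(0)), V))) ≐ pair(0, B),  cons(pair(wrap(d), q(0)), one) ≐ cons(V, one).
Decompose pair/2: X2 ≐ 0,  wrap(cons(pair(wrap(d), q(0)), V)) ≐ B.
Bind X2 := 0; no other remaining equation mentions X2.
Bind B := wrap(cons(pair(wrap(d), q(0)), V)); no other remaining equation mentions B.
Decompose cons/2: pair(wrap(d), q(0)) ≐ V,  one ≐ one.
Bind V := pair(wrap(d), q(0)); no other remaining equation mentions V. Substituting into the earlier binding gives B := wrap(cons(pair(wrap(d), q(0)), pair(wrap(d), q(0)))).
Delete trivial equation one ≐ one.
No equations remain and no clash or occurs-check failure arose, so a unifier exists.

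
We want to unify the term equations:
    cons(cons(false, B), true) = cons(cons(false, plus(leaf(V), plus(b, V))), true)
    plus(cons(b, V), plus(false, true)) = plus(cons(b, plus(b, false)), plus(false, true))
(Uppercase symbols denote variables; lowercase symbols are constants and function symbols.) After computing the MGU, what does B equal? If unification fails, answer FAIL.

plus(leaf(plus(b, false)), plus(b, plus(b, false)))

Decompose cons/2: cons(false, B) = cons(false, plus(leaf(V), plus(b, V))),  true = true.
Decompose cons/2: false = false,  B = plus(leaf(V), plus(b, V)).
Delete trivial equation false = false.
Bind B := plus(leaf(V), plus(b, V)); no other remaining equation mentions B.
Delete trivial equation true = true.
Decompose plus/2: cons(b, V) = cons(b, plus(b, false)),  plus(false, true) = plus(false, true).
Decompose cons/2: b = b,  V = plus(b, false).
Delete trivial equation b = b.
Bind V := plus(b, false); no other remaining equation mentions V. Substituting into the earlier binding gives B := plus(leaf(plus(b, false)), plus(b, plus(b, false))).
Delete trivial equation plus(false, true) = plus(false, true).
MGU = { B -> plus(leaf(plus(b, false)), plus(b, plus(b, false))), V -> plus(b, false) }, so B -> plus(leaf(plus(b, false)), plus(b, plus(b, false))).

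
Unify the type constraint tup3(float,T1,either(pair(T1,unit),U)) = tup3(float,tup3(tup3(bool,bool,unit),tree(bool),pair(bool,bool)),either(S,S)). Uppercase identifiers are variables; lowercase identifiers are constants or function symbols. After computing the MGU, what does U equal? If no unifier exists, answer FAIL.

Decompose tup3/3: float = float,  T1 = tup3(tup3(bool,bool,unit),tree(bool),pair(bool,bool)),  either(pair(T1,unit),U) = either(S,S).
Delete trivial equation float = float.
Bind T1 := tup3(tup3(bool,bool,unit),tree(bool),pair(bool,bool)); substituting into the remaining equation gives: either(pair(tup3(tup3(bool,bool,unit),tree(bool),pair(bool,bool)),unit),U) = either(S,S).
Decompose either/2: pair(tup3(tup3(bool,bool,unit),tree(bool),pair(bool,bool)),unit) = S,  U = S.
Bind S := pair(tup3(tup3(bool,bool,unit),tree(bool),pair(bool,bool)),unit); substituting into the remaining equation gives: U = pair(tup3(tup3(bool,bool,unit),tree(bool),pair(bool,bool)),unit).
Bind U := pair(tup3(tup3(bool,bool,unit),tree(bool),pair(bool,bool)),unit).
MGU = { T1 := tup3(tup3(bool,bool,unit),tree(bool),pair(bool,bool)), S := pair(tup3(tup3(bool,bool,unit),tree(bool),pair(bool,bool)),unit), U := pair(tup3(tup3(bool,bool,unit),tree(bool),pair(bool,bool)),unit) }, so U := pair(tup3(tup3(bool,bool,unit),tree(bool),pair(bool,bool)),unit).

pair(tup3(tup3(bool,bool,unit),tree(bool),pair(bool,bool)),unit)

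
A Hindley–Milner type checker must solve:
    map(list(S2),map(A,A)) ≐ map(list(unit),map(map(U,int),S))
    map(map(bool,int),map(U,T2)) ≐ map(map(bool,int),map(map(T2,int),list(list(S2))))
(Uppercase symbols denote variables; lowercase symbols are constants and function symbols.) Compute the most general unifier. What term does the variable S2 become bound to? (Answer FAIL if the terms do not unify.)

Decompose map/2: list(S2) ≐ list(unit),  map(A,A) ≐ map(map(U,int),S).
Decompose list/1: S2 ≐ unit.
Bind S2 := unit; substituting into the one remaining equation that mentions S2 gives: map(map(bool,int),map(U,T2)) ≐ map(map(bool,int),map(map(T2,int),list(list(unit)))).
Decompose map/2: A ≐ map(U,int),  A ≐ S.
Bind A := map(U,int); substituting into the one remaining equation that mentions A gives: map(U,int) ≐ S.
Bind S := map(U,int); no other remaining equation mentions S.
Decompose map/2: map(bool,int) ≐ map(bool,int),  map(U,T2) ≐ map(map(T2,int),list(list(unit))).
Delete trivial equation map(bool,int) ≐ map(bool,int).
Decompose map/2: U ≐ map(T2,int),  T2 ≐ list(list(unit)).
Bind U := map(T2,int); no other remaining equation mentions U. Substituting into the earlier bindings gives A := map(map(T2,int),int), S := map(map(T2,int),int).
Bind T2 := list(list(unit)). Substituting into the earlier bindings gives A := map(map(list(list(unit)),int),int), S := map(map(list(list(unit)),int),int), U := map(list(list(unit)),int).
MGU = { S2 -> unit, A -> map(map(list(list(unit)),int),int), S -> map(map(list(list(unit)),int),int), U -> map(list(list(unit)),int), T2 -> list(list(unit)) }, so S2 -> unit.

unit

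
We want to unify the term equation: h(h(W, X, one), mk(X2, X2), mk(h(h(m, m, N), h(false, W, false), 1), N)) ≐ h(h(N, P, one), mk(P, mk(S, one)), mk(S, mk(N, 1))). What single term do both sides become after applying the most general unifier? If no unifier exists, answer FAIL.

Decompose h/3: h(W, X, one) ≐ h(N, P, one),  mk(X2, X2) ≐ mk(P, mk(S, one)),  mk(h(h(m, m, N), h(false, W, false), 1), N) ≐ mk(S, mk(N, 1)).
Decompose h/3: W ≐ N,  X ≐ P,  one ≐ one.
Bind W := N; substituting into the one remaining equation that mentions W gives: mk(h(h(m, m, N), h(false, N, false), 1), N) ≐ mk(S, mk(N, 1)).
Bind X := P; no other remaining equation mentions X.
Delete trivial equation one ≐ one.
Decompose mk/2: X2 ≐ P,  X2 ≐ mk(S, one).
Bind X2 := P; substituting into the one remaining equation that mentions X2 gives: P ≐ mk(S, one).
Bind P := mk(S, one); no other remaining equation mentions P. Substituting into the earlier bindings gives X := mk(S, one), X2 := mk(S, one).
Decompose mk/2: h(h(m, m, N), h(false, N, false), 1) ≐ S,  N ≐ mk(N, 1).
Bind S := h(h(m, m, N), h(false, N, false), 1); no other remaining equation mentions S. Substituting into the earlier bindings gives X := mk(h(h(m, m, N), h(false, N, false), 1), one), X2 := mk(h(h(m, m, N), h(false, N, false), 1), one), P := mk(h(h(m, m, N), h(false, N, false), 1), one).
Occurs check fails: N occurs in mk(N, 1); the equation N ≐ mk(N, 1) has no finite solution.

FAIL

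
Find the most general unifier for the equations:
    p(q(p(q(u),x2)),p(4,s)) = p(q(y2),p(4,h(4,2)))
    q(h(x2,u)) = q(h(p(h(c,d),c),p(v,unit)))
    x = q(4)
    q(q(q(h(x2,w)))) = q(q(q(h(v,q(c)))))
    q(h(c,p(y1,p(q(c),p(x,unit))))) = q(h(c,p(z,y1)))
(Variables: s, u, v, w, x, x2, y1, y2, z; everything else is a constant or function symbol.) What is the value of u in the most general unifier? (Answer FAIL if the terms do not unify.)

Decompose p/2: q(p(q(u),x2)) = q(y2),  p(4,s) = p(4,h(4,2)).
Decompose q/1: p(q(u),x2) = y2.
Bind y2 := p(q(u),x2); no other remaining equation mentions y2.
Decompose p/2: 4 = 4,  s = h(4,2).
Delete trivial equation 4 = 4.
Bind s := h(4,2); no other remaining equation mentions s.
Decompose q/1: h(x2,u) = h(p(h(c,d),c),p(v,unit)).
Decompose h/2: x2 = p(h(c,d),c),  u = p(v,unit).
Bind x2 := p(h(c,d),c); substituting into the one remaining equation that mentions x2 gives: q(q(q(h(p(h(c,d),c),w)))) = q(q(q(h(v,q(c))))). Substituting into the earlier binding gives y2 := p(q(u),p(h(c,d),c)).
Bind u := p(v,unit); no other remaining equation mentions u. Substituting into the earlier binding gives y2 := p(q(p(v,unit)),p(h(c,d),c)).
Bind x := q(4); substituting into the one remaining equation that mentions x gives: q(h(c,p(y1,p(q(c),p(q(4),unit))))) = q(h(c,p(z,y1))).
Decompose q/1: q(q(h(p(h(c,d),c),w))) = q(q(h(v,q(c)))).
Decompose q/1: q(h(p(h(c,d),c),w)) = q(h(v,q(c))).
Decompose q/1: h(p(h(c,d),c),w) = h(v,q(c)).
Decompose h/2: p(h(c,d),c) = v,  w = q(c).
Bind v := p(h(c,d),c); no other remaining equation mentions v. Substituting into the earlier bindings gives y2 := p(q(p(p(h(c,d),c),unit)),p(h(c,d),c)), u := p(p(h(c,d),c),unit).
Bind w := q(c); no other remaining equation mentions w.
Decompose q/1: h(c,p(y1,p(q(c),p(q(4),unit)))) = h(c,p(z,y1)).
Decompose h/2: c = c,  p(y1,p(q(c),p(q(4),unit))) = p(z,y1).
Delete trivial equation c = c.
Decompose p/2: y1 = z,  p(q(c),p(q(4),unit)) = y1.
Bind y1 := z; substituting into the remaining equation gives: p(q(c),p(q(4),unit)) = z.
Bind z := p(q(c),p(q(4),unit)). Substituting into the earlier binding gives y1 := p(q(c),p(q(4),unit)).
MGU = { y2 -> p(q(p(p(h(c,d),c),unit)),p(h(c,d),c)), s -> h(4,2), x2 -> p(h(c,d),c), u -> p(p(h(c,d),c),unit), x -> q(4), v -> p(h(c,d),c), w -> q(c), y1 -> p(q(c),p(q(4),unit)), z -> p(q(c),p(q(4),unit)) }, so u -> p(p(h(c,d),c),unit).

p(p(h(c,d),c),unit)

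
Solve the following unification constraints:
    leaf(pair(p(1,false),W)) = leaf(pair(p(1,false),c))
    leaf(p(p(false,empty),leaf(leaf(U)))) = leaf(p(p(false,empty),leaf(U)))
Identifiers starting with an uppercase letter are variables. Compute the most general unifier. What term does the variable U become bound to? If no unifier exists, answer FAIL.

FAIL

Decompose leaf/1: pair(p(1,false),W) = pair(p(1,false),c).
Decompose pair/2: p(1,false) = p(1,false),  W = c.
Delete trivial equation p(1,false) = p(1,false).
Bind W := c; no other remaining equation mentions W.
Decompose leaf/1: p(p(false,empty),leaf(leaf(U))) = p(p(false,empty),leaf(U)).
Decompose p/2: p(false,empty) = p(false,empty),  leaf(leaf(U)) = leaf(U).
Delete trivial equation p(false,empty) = p(false,empty).
Decompose leaf/1: leaf(U) = U.
Occurs check fails: U occurs in leaf(U); the equation U = leaf(U) has no finite solution.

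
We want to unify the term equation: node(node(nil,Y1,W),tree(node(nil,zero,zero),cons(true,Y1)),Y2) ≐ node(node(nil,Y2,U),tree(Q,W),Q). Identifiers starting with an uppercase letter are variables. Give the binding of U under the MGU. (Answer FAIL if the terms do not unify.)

Decompose node/3: node(nil,Y1,W) ≐ node(nil,Y2,U),  tree(node(nil,zero,zero),cons(true,Y1)) ≐ tree(Q,W),  Y2 ≐ Q.
Decompose node/3: nil ≐ nil,  Y1 ≐ Y2,  W ≐ U.
Delete trivial equation nil ≐ nil.
Bind Y1 := Y2; substituting into the one remaining equation that mentions Y1 gives: tree(node(nil,zero,zero),cons(true,Y2)) ≐ tree(Q,W).
Bind W := U; substituting into the one remaining equation that mentions W gives: tree(node(nil,zero,zero),cons(true,Y2)) ≐ tree(Q,U).
Decompose tree/2: node(nil,zero,zero) ≐ Q,  cons(true,Y2) ≐ U.
Bind Q := node(nil,zero,zero); substituting into the one remaining equation that mentions Q gives: Y2 ≐ node(nil,zero,zero).
Bind U := cons(true,Y2); no other remaining equation mentions U. Substituting into the earlier binding gives W := cons(true,Y2).
Bind Y2 := node(nil,zero,zero). Substituting into the earlier bindings gives Y1 := node(nil,zero,zero), W := cons(true,node(nil,zero,zero)), U := cons(true,node(nil,zero,zero)).
MGU = { Y1 := node(nil,zero,zero), W := cons(true,node(nil,zero,zero)), Q := node(nil,zero,zero), U := cons(true,node(nil,zero,zero)), Y2 := node(nil,zero,zero) }, so U := cons(true,node(nil,zero,zero)).

cons(true,node(nil,zero,zero))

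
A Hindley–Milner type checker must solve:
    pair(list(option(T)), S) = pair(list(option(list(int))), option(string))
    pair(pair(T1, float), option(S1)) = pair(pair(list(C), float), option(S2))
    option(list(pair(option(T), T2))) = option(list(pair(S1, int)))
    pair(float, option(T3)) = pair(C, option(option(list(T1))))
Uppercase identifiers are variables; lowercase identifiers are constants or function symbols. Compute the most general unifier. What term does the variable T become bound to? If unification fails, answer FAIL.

Decompose pair/2: list(option(T)) = list(option(list(int))),  S = option(string).
Decompose list/1: option(T) = option(list(int)).
Decompose option/1: T = list(int).
Bind T := list(int); substituting into the one remaining equation that mentions T gives: option(list(pair(option(list(int)), T2))) = option(list(pair(S1, int))).
Bind S := option(string); no other remaining equation mentions S.
Decompose pair/2: pair(T1, float) = pair(list(C), float),  option(S1) = option(S2).
Decompose pair/2: T1 = list(C),  float = float.
Bind T1 := list(C); substituting into the one remaining equation that mentions T1 gives: pair(float, option(T3)) = pair(C, option(option(list(list(C))))).
Delete trivial equation float = float.
Decompose option/1: S1 = S2.
Bind S1 := S2; substituting into the one remaining equation that mentions S1 gives: option(list(pair(option(list(int)), T2))) = option(list(pair(S2, int))).
Decompose option/1: list(pair(option(list(int)), T2)) = list(pair(S2, int)).
Decompose list/1: pair(option(list(int)), T2) = pair(S2, int).
Decompose pair/2: option(list(int)) = S2,  T2 = int.
Bind S2 := option(list(int)); no other remaining equation mentions S2. Substituting into the earlier binding gives S1 := option(list(int)).
Bind T2 := int; no other remaining equation mentions T2.
Decompose pair/2: float = C,  option(T3) = option(option(list(list(C)))).
Bind C := float; substituting into the remaining equation gives: option(T3) = option(option(list(list(float)))). Substituting into the earlier binding gives T1 := list(float).
Decompose option/1: T3 = option(list(list(float))).
Bind T3 := option(list(list(float))).
MGU = { T ↦ list(int), S ↦ option(string), T1 ↦ list(float), S1 ↦ option(list(int)), S2 ↦ option(list(int)), T2 ↦ int, C ↦ float, T3 ↦ option(list(list(float))) }, so T ↦ list(int).

list(int)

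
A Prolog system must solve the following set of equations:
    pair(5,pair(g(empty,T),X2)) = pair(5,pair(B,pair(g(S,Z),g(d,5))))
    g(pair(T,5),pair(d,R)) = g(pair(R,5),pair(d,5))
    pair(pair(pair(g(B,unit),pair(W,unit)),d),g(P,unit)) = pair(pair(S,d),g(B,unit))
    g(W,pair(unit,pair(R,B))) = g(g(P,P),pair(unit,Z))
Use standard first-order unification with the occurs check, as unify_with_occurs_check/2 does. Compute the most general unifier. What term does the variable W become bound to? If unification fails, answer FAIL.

Decompose pair/2: 5 = 5,  pair(g(empty,T),X2) = pair(B,pair(g(S,Z),g(d,5))).
Delete trivial equation 5 = 5.
Decompose pair/2: g(empty,T) = B,  X2 = pair(g(S,Z),g(d,5)).
Bind B := g(empty,T); substituting into the 2 remaining equations that mention B gives: pair(pair(pair(g(g(empty,T),unit),pair(W,unit)),d),g(P,unit)) = pair(pair(S,d),g(g(empty,T),unit)),  g(W,pair(unit,pair(R,g(empty,T)))) = g(g(P,P),pair(unit,Z)).
Bind X2 := pair(g(S,Z),g(d,5)); no other remaining equation mentions X2.
Decompose g/2: pair(T,5) = pair(R,5),  pair(d,R) = pair(d,5).
Decompose pair/2: T = R,  5 = 5.
Bind T := R; substituting into the 2 remaining equations that mention T gives: pair(pair(pair(g(g(empty,R),unit),pair(W,unit)),d),g(P,unit)) = pair(pair(S,d),g(g(empty,R),unit)),  g(W,pair(unit,pair(R,g(empty,R)))) = g(g(P,P),pair(unit,Z)). Substituting into the earlier binding gives B := g(empty,R).
Delete trivial equation 5 = 5.
Decompose pair/2: d = d,  R = 5.
Delete trivial equation d = d.
Bind R := 5; substituting into the remaining equations gives: pair(pair(pair(g(g(empty,5),unit),pair(W,unit)),d),g(P,unit)) = pair(pair(S,d),g(g(empty,5),unit)),  g(W,pair(unit,pair(5,g(empty,5)))) = g(g(P,P),pair(unit,Z)). Substituting into the earlier bindings gives B := g(empty,5), T := 5.
Decompose pair/2: pair(pair(g(g(empty,5),unit),pair(W,unit)),d) = pair(S,d),  g(P,unit) = g(g(empty,5),unit).
Decompose pair/2: pair(g(g(empty,5),unit),pair(W,unit)) = S,  d = d.
Bind S := pair(g(g(empty,5),unit),pair(W,unit)); no other remaining equation mentions S. Substituting into the earlier binding gives X2 := pair(g(pair(g(g(empty,5),unit),pair(W,unit)),Z),g(d,5)).
Delete trivial equation d = d.
Decompose g/2: P = g(empty,5),  unit = unit.
Bind P := g(empty,5); substituting into the one remaining equation that mentions P gives: g(W,pair(unit,pair(5,g(empty,5)))) = g(g(g(empty,5),g(empty,5)),pair(unit,Z)).
Delete trivial equation unit = unit.
Decompose g/2: W = g(g(empty,5),g(empty,5)),  pair(unit,pair(5,g(empty,5))) = pair(unit,Z).
Bind W := g(g(empty,5),g(empty,5)); no other remaining equation mentions W. Substituting into the earlier bindings gives X2 := pair(g(pair(g(g(empty,5),unit),pair(g(g(empty,5),g(empty,5)),unit)),Z),g(d,5)), S := pair(g(g(empty,5),unit),pair(g(g(empty,5),g(empty,5)),unit)).
Decompose pair/2: unit = unit,  pair(5,g(empty,5)) = Z.
Delete trivial equation unit = unit.
Bind Z := pair(5,g(empty,5)). Substituting into the earlier binding gives X2 := pair(g(pair(g(g(empty,5),unit),pair(g(g(empty,5),g(empty,5)),unit)),pair(5,g(empty,5))),g(d,5)).
MGU = { B ↦ g(empty,5), X2 ↦ pair(g(pair(g(g(empty,5),unit),pair(g(g(empty,5),g(empty,5)),unit)),pair(5,g(empty,5))),g(d,5)), T ↦ 5, R ↦ 5, S ↦ pair(g(g(empty,5),unit),pair(g(g(empty,5),g(empty,5)),unit)), P ↦ g(empty,5), W ↦ g(g(empty,5),g(empty,5)), Z ↦ pair(5,g(empty,5)) }, so W ↦ g(g(empty,5),g(empty,5)).

g(g(empty,5),g(empty,5))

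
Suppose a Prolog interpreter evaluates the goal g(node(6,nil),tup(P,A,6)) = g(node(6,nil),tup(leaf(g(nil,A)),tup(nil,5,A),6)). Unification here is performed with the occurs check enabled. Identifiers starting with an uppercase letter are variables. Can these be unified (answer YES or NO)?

NO

Decompose g/2: node(6,nil) = node(6,nil),  tup(P,A,6) = tup(leaf(g(nil,A)),tup(nil,5,A),6).
Delete trivial equation node(6,nil) = node(6,nil).
Decompose tup/3: P = leaf(g(nil,A)),  A = tup(nil,5,A),  6 = 6.
Bind P := leaf(g(nil,A)); no other remaining equation mentions P.
Occurs check fails: A occurs in tup(nil,5,A); the equation A = tup(nil,5,A) has no finite solution.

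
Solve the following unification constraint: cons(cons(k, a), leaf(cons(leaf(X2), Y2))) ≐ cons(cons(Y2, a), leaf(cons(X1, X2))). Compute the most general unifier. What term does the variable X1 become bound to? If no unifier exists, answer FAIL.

Decompose cons/2: cons(k, a) ≐ cons(Y2, a),  leaf(cons(leaf(X2), Y2)) ≐ leaf(cons(X1, X2)).
Decompose cons/2: k ≐ Y2,  a ≐ a.
Bind Y2 := k; substituting into the one remaining equation that mentions Y2 gives: leaf(cons(leaf(X2), k)) ≐ leaf(cons(X1, X2)).
Delete trivial equation a ≐ a.
Decompose leaf/1: cons(leaf(X2), k) ≐ cons(X1, X2).
Decompose cons/2: leaf(X2) ≐ X1,  k ≐ X2.
Bind X1 := leaf(X2); no other remaining equation mentions X1.
Bind X2 := k. Substituting into the earlier binding gives X1 := leaf(k).
MGU = { Y2 := k, X1 := leaf(k), X2 := k }, so X1 := leaf(k).

leaf(k)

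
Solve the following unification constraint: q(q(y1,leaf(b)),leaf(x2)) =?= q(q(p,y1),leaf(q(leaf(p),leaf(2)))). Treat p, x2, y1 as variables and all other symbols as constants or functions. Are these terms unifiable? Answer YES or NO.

YES

Decompose q/2: q(y1,leaf(b)) =?= q(p,y1),  leaf(x2) =?= leaf(q(leaf(p),leaf(2))).
Decompose q/2: y1 =?= p,  leaf(b) =?= y1.
Bind y1 := p; substituting into the one remaining equation that mentions y1 gives: leaf(b) =?= p.
Bind p := leaf(b); substituting into the remaining equation gives: leaf(x2) =?= leaf(q(leaf(leaf(b)),leaf(2))). Substituting into the earlier binding gives y1 := leaf(b).
Decompose leaf/1: x2 =?= q(leaf(leaf(b)),leaf(2)).
Bind x2 := q(leaf(leaf(b)),leaf(2)).
No equations remain and no clash or occurs-check failure arose, so a unifier exists.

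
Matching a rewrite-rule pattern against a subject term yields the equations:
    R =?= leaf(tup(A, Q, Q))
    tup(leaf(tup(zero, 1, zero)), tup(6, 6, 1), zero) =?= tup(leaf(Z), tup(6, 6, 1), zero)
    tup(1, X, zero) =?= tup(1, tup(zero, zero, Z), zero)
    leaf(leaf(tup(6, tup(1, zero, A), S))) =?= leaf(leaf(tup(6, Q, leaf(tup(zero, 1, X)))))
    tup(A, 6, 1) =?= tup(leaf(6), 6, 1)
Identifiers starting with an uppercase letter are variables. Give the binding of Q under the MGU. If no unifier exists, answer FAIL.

Bind R := leaf(tup(A, Q, Q)); no other remaining equation mentions R.
Decompose tup/3: leaf(tup(zero, 1, zero)) =?= leaf(Z),  tup(6, 6, 1) =?= tup(6, 6, 1),  zero =?= zero.
Decompose leaf/1: tup(zero, 1, zero) =?= Z.
Bind Z := tup(zero, 1, zero); substituting into the one remaining equation that mentions Z gives: tup(1, X, zero) =?= tup(1, tup(zero, zero, tup(zero, 1, zero)), zero).
Delete trivial equation tup(6, 6, 1) =?= tup(6, 6, 1).
Delete trivial equation zero =?= zero.
Decompose tup/3: 1 =?= 1,  X =?= tup(zero, zero, tup(zero, 1, zero)),  zero =?= zero.
Delete trivial equation 1 =?= 1.
Bind X := tup(zero, zero, tup(zero, 1, zero)); substituting into the one remaining equation that mentions X gives: leaf(leaf(tup(6, tup(1, zero, A), S))) =?= leaf(leaf(tup(6, Q, leaf(tup(zero, 1, tup(zero, zero, tup(zero, 1, zero))))))).
Delete trivial equation zero =?= zero.
Decompose leaf/1: leaf(tup(6, tup(1, zero, A), S)) =?= leaf(tup(6, Q, leaf(tup(zero, 1, tup(zero, zero, tup(zero, 1, zero)))))).
Decompose leaf/1: tup(6, tup(1, zero, A), S) =?= tup(6, Q, leaf(tup(zero, 1, tup(zero, zero, tup(zero, 1, zero))))).
Decompose tup/3: 6 =?= 6,  tup(1, zero, A) =?= Q,  S =?= leaf(tup(zero, 1, tup(zero, zero, tup(zero, 1, zero)))).
Delete trivial equation 6 =?= 6.
Bind Q := tup(1, zero, A); no other remaining equation mentions Q. Substituting into the earlier binding gives R := leaf(tup(A, tup(1, zero, A), tup(1, zero, A))).
Bind S := leaf(tup(zero, 1, tup(zero, zero, tup(zero, 1, zero)))); no other remaining equation mentions S.
Decompose tup/3: A =?= leaf(6),  6 =?= 6,  1 =?= 1.
Bind A := leaf(6); no other remaining equation mentions A. Substituting into the earlier bindings gives R := leaf(tup(leaf(6), tup(1, zero, leaf(6)), tup(1, zero, leaf(6)))), Q := tup(1, zero, leaf(6)).
Delete trivial equation 6 =?= 6.
Delete trivial equation 1 =?= 1.
MGU = { R -> leaf(tup(leaf(6), tup(1, zero, leaf(6)), tup(1, zero, leaf(6)))), Z -> tup(zero, 1, zero), X -> tup(zero, zero, tup(zero, 1, zero)), Q -> tup(1, zero, leaf(6)), S -> leaf(tup(zero, 1, tup(zero, zero, tup(zero, 1, zero)))), A -> leaf(6) }, so Q -> tup(1, zero, leaf(6)).

tup(1, zero, leaf(6))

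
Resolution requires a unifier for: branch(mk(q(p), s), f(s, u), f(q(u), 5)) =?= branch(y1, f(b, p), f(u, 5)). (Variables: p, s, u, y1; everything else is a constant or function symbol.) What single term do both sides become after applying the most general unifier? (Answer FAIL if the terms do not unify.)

Decompose branch/3: mk(q(p), s) =?= y1,  f(s, u) =?= f(b, p),  f(q(u), 5) =?= f(u, 5).
Bind y1 := mk(q(p), s); no other remaining equation mentions y1.
Decompose f/2: s =?= b,  u =?= p.
Bind s := b; no other remaining equation mentions s. Substituting into the earlier binding gives y1 := mk(q(p), b).
Bind u := p; substituting into the remaining equation gives: f(q(p), 5) =?= f(p, 5).
Decompose f/2: q(p) =?= p,  5 =?= 5.
Occurs check fails: p occurs in q(p); the equation p =?= q(p) has no finite solution.

FAIL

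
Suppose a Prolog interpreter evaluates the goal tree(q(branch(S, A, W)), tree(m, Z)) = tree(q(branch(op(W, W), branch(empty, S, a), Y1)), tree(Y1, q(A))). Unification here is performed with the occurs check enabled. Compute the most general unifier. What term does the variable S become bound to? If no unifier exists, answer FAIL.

Decompose tree/2: q(branch(S, A, W)) = q(branch(op(W, W), branch(empty, S, a), Y1)),  tree(m, Z) = tree(Y1, q(A)).
Decompose q/1: branch(S, A, W) = branch(op(W, W), branch(empty, S, a), Y1).
Decompose branch/3: S = op(W, W),  A = branch(empty, S, a),  W = Y1.
Bind S := op(W, W); substituting into the one remaining equation that mentions S gives: A = branch(empty, op(W, W), a).
Bind A := branch(empty, op(W, W), a); substituting into the one remaining equation that mentions A gives: tree(m, Z) = tree(Y1, q(branch(empty, op(W, W), a))).
Bind W := Y1; substituting into the remaining equation gives: tree(m, Z) = tree(Y1, q(branch(empty, op(Y1, Y1), a))). Substituting into the earlier bindings gives S := op(Y1, Y1), A := branch(empty, op(Y1, Y1), a).
Decompose tree/2: m = Y1,  Z = q(branch(empty, op(Y1, Y1), a)).
Bind Y1 := m; substituting into the remaining equation gives: Z = q(branch(empty, op(m, m), a)). Substituting into the earlier bindings gives S := op(m, m), A := branch(empty, op(m, m), a), W := m.
Bind Z := q(branch(empty, op(m, m), a)).
MGU = { S -> op(m, m), A -> branch(empty, op(m, m), a), W -> m, Y1 -> m, Z -> q(branch(empty, op(m, m), a)) }, so S -> op(m, m).

op(m, m)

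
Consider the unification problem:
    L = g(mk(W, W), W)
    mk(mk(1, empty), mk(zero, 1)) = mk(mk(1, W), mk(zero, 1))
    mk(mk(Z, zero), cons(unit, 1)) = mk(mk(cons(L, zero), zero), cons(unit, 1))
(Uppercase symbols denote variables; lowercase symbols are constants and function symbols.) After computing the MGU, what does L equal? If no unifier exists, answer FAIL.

g(mk(empty, empty), empty)

Bind L := g(mk(W, W), W); substituting into the one remaining equation that mentions L gives: mk(mk(Z, zero), cons(unit, 1)) = mk(mk(cons(g(mk(W, W), W), zero), zero), cons(unit, 1)).
Decompose mk/2: mk(1, empty) = mk(1, W),  mk(zero, 1) = mk(zero, 1).
Decompose mk/2: 1 = 1,  empty = W.
Delete trivial equation 1 = 1.
Bind W := empty; substituting into the one remaining equation that mentions W gives: mk(mk(Z, zero), cons(unit, 1)) = mk(mk(cons(g(mk(empty, empty), empty), zero), zero), cons(unit, 1)). Substituting into the earlier binding gives L := g(mk(empty, empty), empty).
Delete trivial equation mk(zero, 1) = mk(zero, 1).
Decompose mk/2: mk(Z, zero) = mk(cons(g(mk(empty, empty), empty), zero), zero),  cons(unit, 1) = cons(unit, 1).
Decompose mk/2: Z = cons(g(mk(empty, empty), empty), zero),  zero = zero.
Bind Z := cons(g(mk(empty, empty), empty), zero); no other remaining equation mentions Z.
Delete trivial equation zero = zero.
Delete trivial equation cons(unit, 1) = cons(unit, 1).
MGU = { L ↦ g(mk(empty, empty), empty), W ↦ empty, Z ↦ cons(g(mk(empty, empty), empty), zero) }, so L ↦ g(mk(empty, empty), empty).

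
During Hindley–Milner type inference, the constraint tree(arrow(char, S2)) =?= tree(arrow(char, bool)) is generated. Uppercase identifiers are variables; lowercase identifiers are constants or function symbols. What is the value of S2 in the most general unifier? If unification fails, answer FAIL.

bool

Decompose tree/1: arrow(char, S2) =?= arrow(char, bool).
Decompose arrow/2: char =?= char,  S2 =?= bool.
Delete trivial equation char =?= char.
Bind S2 := bool.
MGU = { S2 -> bool }, so S2 -> bool.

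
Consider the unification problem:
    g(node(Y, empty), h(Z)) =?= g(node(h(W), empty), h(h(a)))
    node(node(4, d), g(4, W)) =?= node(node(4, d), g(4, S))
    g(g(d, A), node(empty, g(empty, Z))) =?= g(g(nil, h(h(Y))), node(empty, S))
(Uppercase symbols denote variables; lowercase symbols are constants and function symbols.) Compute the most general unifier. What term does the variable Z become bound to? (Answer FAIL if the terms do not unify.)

FAIL

Decompose g/2: node(Y, empty) =?= node(h(W), empty),  h(Z) =?= h(h(a)).
Decompose node/2: Y =?= h(W),  empty =?= empty.
Bind Y := h(W); substituting into the one remaining equation that mentions Y gives: g(g(d, A), node(empty, g(empty, Z))) =?= g(g(nil, h(h(h(W)))), node(empty, S)).
Delete trivial equation empty =?= empty.
Decompose h/1: Z =?= h(a).
Bind Z := h(a); substituting into the one remaining equation that mentions Z gives: g(g(d, A), node(empty, g(empty, h(a)))) =?= g(g(nil, h(h(h(W)))), node(empty, S)).
Decompose node/2: node(4, d) =?= node(4, d),  g(4, W) =?= g(4, S).
Delete trivial equation node(4, d) =?= node(4, d).
Decompose g/2: 4 =?= 4,  W =?= S.
Delete trivial equation 4 =?= 4.
Bind W := S; substituting into the remaining equation gives: g(g(d, A), node(empty, g(empty, h(a)))) =?= g(g(nil, h(h(h(S)))), node(empty, S)). Substituting into the earlier binding gives Y := h(S).
Decompose g/2: g(d, A) =?= g(nil, h(h(h(S)))),  node(empty, g(empty, h(a))) =?= node(empty, S).
Decompose g/2: d =?= nil,  A =?= h(h(h(S))).
Clash: constants d and nil differ; no unifier exists.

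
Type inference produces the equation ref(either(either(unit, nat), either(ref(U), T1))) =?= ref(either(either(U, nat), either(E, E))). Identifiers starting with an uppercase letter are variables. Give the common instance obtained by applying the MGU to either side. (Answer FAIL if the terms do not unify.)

Decompose ref/1: either(either(unit, nat), either(ref(U), T1)) =?= either(either(U, nat), either(E, E)).
Decompose either/2: either(unit, nat) =?= either(U, nat),  either(ref(U), T1) =?= either(E, E).
Decompose either/2: unit =?= U,  nat =?= nat.
Bind U := unit; substituting into the one remaining equation that mentions U gives: either(ref(unit), T1) =?= either(E, E).
Delete trivial equation nat =?= nat.
Decompose either/2: ref(unit) =?= E,  T1 =?= E.
Bind E := ref(unit); substituting into the remaining equation gives: T1 =?= ref(unit).
Bind T1 := ref(unit).
Applying the MGU to either side gives ref(either(either(unit, nat), either(ref(unit), ref(unit)))).

ref(either(either(unit, nat), either(ref(unit), ref(unit))))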